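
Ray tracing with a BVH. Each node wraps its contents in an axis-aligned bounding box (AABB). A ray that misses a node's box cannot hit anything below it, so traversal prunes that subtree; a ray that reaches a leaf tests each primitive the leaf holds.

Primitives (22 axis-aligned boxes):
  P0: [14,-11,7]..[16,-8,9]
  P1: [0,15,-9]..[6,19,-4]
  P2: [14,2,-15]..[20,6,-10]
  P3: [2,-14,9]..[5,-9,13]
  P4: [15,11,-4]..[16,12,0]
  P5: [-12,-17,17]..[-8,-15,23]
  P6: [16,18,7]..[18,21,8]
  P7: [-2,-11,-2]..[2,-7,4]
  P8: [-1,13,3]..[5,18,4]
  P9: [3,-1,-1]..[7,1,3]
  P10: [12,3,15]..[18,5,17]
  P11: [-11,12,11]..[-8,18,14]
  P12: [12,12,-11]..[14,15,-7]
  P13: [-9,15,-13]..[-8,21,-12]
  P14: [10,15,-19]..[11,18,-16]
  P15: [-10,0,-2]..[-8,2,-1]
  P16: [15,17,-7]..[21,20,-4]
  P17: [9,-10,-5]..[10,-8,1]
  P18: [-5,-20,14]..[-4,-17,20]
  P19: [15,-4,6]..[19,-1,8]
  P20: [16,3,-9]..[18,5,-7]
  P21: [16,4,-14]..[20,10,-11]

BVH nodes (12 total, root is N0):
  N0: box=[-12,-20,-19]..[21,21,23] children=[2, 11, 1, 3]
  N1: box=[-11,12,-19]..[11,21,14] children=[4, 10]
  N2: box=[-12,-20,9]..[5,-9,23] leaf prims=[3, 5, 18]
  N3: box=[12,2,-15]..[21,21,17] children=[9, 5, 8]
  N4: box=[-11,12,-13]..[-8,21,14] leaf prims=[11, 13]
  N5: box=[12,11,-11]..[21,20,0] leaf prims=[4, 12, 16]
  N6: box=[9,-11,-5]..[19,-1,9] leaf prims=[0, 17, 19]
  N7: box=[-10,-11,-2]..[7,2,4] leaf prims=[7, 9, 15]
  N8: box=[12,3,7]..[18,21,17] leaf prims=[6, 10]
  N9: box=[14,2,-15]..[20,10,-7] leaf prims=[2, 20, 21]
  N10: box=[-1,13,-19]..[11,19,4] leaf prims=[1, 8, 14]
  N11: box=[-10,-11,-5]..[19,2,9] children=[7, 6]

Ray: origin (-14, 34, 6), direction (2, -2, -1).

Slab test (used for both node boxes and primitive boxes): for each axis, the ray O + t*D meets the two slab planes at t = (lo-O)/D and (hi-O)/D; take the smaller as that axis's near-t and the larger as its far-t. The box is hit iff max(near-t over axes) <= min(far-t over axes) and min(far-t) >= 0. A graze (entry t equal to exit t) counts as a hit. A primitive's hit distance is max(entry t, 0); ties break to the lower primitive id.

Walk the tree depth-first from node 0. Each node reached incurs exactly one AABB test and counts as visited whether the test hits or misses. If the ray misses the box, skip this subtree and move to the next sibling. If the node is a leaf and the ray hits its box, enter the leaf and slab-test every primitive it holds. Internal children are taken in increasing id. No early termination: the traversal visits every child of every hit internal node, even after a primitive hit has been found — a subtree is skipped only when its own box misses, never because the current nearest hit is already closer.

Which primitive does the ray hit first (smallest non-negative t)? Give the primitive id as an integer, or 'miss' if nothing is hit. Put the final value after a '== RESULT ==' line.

Traverse from the root:
N0 x:[1,35/2] y:[13/2,27] z:[-17,25] -> hit [13/2,35/2], descend [1, 2, 3, 11]
  N1 x:[3/2,25/2] y:[13/2,11] z:[-8,25] -> hit [13/2,11], descend [4, 10]
    N4 x:[3/2,3] y:[13/2,11] z:[-8,19] -> miss, prune
    N10 x:[13/2,25/2] y:[15/2,21/2] z:[2,25] -> hit [15/2,21/2] leaf, test {P1(miss), P8(miss), P14(miss)}
  N2 x:[1,19/2] y:[43/2,27] z:[-17,-3] -> miss, prune
  N3 x:[13,35/2] y:[13/2,16] z:[-11,21] -> hit [13,16], descend [5, 8, 9]
    N5 x:[13,35/2] y:[7,23/2] z:[6,17] -> miss, prune
    N8 x:[13,16] y:[13/2,31/2] z:[-11,-1] -> miss, prune
    N9 x:[14,17] y:[12,16] z:[13,21] -> hit [14,16] leaf, test {P2@t=16, P20@t=15, P21(miss)}
  N11 x:[2,33/2] y:[16,45/2] z:[-3,11] -> miss, prune

Summary -> nodes [0, 1, 4, 10, 2, 3, 5, 8, 9, 11]; box-tests=10; leaf-entries=2; first=P20

== RESULT ==
20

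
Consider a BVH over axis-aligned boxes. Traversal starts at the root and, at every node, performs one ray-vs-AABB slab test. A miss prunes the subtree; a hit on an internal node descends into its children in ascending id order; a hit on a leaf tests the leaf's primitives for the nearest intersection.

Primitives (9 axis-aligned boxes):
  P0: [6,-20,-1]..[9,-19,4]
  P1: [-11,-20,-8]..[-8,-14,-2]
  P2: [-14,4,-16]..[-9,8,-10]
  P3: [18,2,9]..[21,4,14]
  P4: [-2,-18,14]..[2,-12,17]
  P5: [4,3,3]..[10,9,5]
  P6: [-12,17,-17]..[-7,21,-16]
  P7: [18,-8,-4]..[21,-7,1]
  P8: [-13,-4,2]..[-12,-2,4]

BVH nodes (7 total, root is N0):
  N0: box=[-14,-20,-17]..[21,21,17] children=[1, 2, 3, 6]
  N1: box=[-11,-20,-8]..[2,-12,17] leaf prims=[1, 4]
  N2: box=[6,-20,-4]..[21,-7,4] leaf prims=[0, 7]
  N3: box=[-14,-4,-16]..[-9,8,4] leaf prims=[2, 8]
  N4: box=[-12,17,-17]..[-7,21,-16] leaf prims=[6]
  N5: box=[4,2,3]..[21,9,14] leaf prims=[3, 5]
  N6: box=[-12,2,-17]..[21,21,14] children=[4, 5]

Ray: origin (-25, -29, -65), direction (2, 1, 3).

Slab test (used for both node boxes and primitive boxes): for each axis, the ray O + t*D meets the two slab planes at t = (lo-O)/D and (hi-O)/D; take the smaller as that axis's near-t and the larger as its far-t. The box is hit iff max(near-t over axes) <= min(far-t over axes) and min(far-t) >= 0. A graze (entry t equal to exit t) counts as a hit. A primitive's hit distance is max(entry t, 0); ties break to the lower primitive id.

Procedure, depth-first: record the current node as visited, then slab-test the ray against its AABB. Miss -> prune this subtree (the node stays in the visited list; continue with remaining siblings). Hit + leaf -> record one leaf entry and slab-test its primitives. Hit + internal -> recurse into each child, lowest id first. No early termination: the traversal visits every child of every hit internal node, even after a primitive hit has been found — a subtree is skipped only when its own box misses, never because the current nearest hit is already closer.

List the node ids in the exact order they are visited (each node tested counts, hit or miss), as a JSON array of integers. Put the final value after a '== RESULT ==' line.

Trace the traversal:
N0 x:[11/2,23] y:[9,50] z:[16,82/3] -> hit [16,23], descend [1, 2, 3, 6]
  N1 x:[7,27/2] y:[9,17] z:[19,82/3] -> miss, prune
  N2 x:[31/2,23] y:[9,22] z:[61/3,23] -> hit [61/3,22] leaf, test {P0(miss), P7@t=43/2}
  N3 x:[11/2,8] y:[25,37] z:[49/3,23] -> miss, prune
  N6 x:[13/2,23] y:[31,50] z:[16,79/3] -> miss, prune

Summary -> nodes [0, 1, 2, 3, 6]; box-tests=5; leaf-entries=1; first=P7

== RESULT ==
[0, 1, 2, 3, 6]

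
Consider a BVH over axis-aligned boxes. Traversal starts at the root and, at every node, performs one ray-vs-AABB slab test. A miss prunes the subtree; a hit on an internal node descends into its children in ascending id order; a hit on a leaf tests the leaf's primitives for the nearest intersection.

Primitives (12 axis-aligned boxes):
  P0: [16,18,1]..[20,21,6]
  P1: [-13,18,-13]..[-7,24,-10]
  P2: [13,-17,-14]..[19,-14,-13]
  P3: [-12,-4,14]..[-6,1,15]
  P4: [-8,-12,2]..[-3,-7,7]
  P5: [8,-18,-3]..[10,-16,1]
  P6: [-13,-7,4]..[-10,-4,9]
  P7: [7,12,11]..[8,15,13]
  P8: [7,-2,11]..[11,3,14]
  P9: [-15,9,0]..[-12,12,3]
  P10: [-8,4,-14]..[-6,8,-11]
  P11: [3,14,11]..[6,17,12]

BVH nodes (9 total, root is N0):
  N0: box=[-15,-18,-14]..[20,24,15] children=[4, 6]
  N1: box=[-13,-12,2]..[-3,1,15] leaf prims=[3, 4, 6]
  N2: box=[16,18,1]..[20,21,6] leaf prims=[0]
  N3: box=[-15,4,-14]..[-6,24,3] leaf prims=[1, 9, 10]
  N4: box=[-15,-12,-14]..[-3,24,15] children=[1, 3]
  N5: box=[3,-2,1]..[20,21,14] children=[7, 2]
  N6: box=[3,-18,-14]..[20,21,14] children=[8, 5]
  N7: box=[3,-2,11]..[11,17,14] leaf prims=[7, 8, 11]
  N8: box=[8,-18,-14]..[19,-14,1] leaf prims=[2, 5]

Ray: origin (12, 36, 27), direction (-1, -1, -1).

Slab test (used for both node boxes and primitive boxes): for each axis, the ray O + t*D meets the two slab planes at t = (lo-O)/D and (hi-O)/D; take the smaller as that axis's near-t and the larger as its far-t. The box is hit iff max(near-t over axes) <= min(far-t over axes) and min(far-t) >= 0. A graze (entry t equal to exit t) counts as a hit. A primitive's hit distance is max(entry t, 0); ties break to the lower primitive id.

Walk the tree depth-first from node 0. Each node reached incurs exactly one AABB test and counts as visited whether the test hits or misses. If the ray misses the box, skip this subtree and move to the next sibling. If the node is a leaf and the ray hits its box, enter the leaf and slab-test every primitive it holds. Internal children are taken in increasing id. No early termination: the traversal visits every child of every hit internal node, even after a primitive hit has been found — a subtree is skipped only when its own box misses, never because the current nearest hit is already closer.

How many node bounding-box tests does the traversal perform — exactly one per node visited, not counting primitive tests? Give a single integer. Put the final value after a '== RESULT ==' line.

Trace the traversal:
N0 x:[-8,27] y:[12,54] z:[12,41] -> hit [12,27], descend [4, 6]
  N4 x:[15,27] y:[12,48] z:[12,41] -> hit [15,27], descend [1, 3]
    N1 x:[15,25] y:[35,48] z:[12,25] -> miss, prune
    N3 x:[18,27] y:[12,32] z:[24,41] -> hit [24,27] leaf, test {P1(miss), P9@t=24, P10(miss)}
  N6 x:[-8,9] y:[15,54] z:[13,41] -> miss, prune

Summary -> nodes [0, 4, 1, 3, 6]; box-tests=5; leaf-entries=1; first=P9

== RESULT ==
5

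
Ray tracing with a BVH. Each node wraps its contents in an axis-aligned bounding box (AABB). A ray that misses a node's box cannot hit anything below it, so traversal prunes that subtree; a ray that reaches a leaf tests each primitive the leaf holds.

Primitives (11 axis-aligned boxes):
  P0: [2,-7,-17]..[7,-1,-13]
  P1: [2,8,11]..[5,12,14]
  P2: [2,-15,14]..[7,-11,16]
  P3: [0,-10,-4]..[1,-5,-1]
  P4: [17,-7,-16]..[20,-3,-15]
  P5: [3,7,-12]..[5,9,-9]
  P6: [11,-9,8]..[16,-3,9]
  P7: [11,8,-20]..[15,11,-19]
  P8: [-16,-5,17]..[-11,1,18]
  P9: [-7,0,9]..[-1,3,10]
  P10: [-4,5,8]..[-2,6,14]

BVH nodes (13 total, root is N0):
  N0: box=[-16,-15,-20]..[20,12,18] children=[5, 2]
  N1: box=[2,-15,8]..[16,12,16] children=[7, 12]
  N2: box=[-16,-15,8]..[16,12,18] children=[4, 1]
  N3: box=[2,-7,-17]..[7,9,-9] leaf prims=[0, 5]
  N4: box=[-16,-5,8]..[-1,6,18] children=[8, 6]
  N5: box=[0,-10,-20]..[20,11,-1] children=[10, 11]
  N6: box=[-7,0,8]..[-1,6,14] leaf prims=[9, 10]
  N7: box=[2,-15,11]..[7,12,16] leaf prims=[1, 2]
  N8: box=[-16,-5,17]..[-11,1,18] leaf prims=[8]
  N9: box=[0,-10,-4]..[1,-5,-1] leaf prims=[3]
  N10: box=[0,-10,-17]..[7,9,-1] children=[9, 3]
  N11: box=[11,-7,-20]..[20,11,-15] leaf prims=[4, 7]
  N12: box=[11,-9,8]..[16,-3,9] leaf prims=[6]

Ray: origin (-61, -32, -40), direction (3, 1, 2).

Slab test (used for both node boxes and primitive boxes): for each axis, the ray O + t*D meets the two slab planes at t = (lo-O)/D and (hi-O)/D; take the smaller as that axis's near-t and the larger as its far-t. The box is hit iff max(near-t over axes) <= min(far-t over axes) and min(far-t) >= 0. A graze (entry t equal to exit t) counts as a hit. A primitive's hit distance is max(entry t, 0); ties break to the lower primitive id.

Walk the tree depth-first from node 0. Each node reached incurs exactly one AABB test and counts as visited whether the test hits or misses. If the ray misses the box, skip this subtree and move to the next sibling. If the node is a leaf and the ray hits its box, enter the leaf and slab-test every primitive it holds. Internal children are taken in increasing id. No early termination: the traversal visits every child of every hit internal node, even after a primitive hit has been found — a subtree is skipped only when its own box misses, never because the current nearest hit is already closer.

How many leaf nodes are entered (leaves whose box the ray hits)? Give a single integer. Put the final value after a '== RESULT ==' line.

Trace the traversal:
N0 x:[15,27] y:[17,44] z:[10,29] -> hit [17,27], descend [2, 5]
  N2 x:[15,77/3] y:[17,44] z:[24,29] -> hit [24,77/3], descend [1, 4]
    N1 x:[21,77/3] y:[17,44] z:[24,28] -> hit [24,77/3], descend [7, 12]
      N7 x:[21,68/3] y:[17,44] z:[51/2,28] -> miss, prune
      N12 x:[24,77/3] y:[23,29] z:[24,49/2] -> hit [24,49/2] leaf, test {P6@t=24}
    N4 x:[15,20] y:[27,38] z:[24,29] -> miss, prune
  N5 x:[61/3,27] y:[22,43] z:[10,39/2] -> miss, prune

Summary -> nodes [0, 2, 1, 7, 12, 4, 5]; box-tests=7; leaf-entries=1; first=P6

== RESULT ==
1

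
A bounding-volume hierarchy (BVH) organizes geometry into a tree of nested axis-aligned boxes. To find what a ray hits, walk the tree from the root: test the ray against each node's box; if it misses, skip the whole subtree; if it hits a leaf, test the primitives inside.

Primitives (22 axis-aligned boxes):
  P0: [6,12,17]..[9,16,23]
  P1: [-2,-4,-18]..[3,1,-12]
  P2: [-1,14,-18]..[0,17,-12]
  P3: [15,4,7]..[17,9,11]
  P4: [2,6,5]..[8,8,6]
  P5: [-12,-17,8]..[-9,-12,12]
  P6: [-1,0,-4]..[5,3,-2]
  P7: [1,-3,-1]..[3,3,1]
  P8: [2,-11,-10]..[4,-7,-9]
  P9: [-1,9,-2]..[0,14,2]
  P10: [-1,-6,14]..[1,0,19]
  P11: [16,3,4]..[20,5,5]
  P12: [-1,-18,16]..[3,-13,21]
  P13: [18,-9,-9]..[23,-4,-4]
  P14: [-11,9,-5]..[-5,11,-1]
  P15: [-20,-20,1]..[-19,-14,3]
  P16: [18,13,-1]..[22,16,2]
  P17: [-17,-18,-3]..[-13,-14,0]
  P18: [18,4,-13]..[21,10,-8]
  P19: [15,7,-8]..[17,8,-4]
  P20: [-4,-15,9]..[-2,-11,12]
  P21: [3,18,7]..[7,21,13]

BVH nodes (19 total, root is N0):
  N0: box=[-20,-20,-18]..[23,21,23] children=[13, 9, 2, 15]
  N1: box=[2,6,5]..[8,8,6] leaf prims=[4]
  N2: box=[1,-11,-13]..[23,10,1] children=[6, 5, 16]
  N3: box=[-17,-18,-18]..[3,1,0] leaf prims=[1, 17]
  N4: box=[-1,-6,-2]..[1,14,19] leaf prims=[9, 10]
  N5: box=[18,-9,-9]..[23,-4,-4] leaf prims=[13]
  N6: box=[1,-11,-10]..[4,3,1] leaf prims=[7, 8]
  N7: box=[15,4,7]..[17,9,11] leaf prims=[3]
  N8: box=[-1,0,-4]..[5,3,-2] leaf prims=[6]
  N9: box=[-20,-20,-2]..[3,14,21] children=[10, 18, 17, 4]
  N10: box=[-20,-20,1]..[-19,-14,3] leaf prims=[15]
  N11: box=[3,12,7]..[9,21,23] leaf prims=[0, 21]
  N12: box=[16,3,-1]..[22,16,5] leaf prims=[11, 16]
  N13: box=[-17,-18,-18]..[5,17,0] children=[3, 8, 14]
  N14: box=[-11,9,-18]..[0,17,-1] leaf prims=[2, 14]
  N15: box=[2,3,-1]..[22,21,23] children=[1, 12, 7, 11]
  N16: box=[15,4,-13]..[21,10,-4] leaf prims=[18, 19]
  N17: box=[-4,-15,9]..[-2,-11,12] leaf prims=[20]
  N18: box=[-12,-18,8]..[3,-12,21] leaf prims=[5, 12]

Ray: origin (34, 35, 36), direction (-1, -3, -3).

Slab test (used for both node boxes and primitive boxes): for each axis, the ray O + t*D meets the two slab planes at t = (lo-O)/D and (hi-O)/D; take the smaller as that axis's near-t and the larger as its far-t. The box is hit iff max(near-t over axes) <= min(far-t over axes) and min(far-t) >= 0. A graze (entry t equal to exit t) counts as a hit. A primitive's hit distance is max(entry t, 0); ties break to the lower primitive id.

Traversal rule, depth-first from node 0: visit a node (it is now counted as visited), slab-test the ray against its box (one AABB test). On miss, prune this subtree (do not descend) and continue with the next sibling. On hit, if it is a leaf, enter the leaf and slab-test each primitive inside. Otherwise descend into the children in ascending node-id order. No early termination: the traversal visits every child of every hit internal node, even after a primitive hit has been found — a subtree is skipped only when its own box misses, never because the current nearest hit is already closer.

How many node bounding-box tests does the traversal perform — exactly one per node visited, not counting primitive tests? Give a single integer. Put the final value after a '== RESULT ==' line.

Walk:
N0 x:[11,54] y:[14/3,55/3] z:[13/3,18] -> hit [11,18], descend [2, 9, 13, 15]
  N2 x:[11,33] y:[25/3,46/3] z:[35/3,49/3] -> hit [35/3,46/3], descend [5, 6, 16]
    N5 x:[11,16] y:[13,44/3] z:[40/3,15] -> hit [40/3,44/3] leaf, test {P13@t=40/3}
    N6 x:[30,33] y:[32/3,46/3] z:[35/3,46/3] -> miss, prune
    N16 x:[13,19] y:[25/3,31/3] z:[40/3,49/3] -> miss, prune
  N9 x:[31,54] y:[7,55/3] z:[5,38/3] -> miss, prune
  N13 x:[29,51] y:[6,53/3] z:[12,18] -> miss, prune
  N15 x:[12,32] y:[14/3,32/3] z:[13/3,37/3] -> miss, prune

8 AABB tests over nodes [0, 2, 5, 6, 16, 9, 13, 15]; 1 leaf entered; closest P13.

== RESULT ==
8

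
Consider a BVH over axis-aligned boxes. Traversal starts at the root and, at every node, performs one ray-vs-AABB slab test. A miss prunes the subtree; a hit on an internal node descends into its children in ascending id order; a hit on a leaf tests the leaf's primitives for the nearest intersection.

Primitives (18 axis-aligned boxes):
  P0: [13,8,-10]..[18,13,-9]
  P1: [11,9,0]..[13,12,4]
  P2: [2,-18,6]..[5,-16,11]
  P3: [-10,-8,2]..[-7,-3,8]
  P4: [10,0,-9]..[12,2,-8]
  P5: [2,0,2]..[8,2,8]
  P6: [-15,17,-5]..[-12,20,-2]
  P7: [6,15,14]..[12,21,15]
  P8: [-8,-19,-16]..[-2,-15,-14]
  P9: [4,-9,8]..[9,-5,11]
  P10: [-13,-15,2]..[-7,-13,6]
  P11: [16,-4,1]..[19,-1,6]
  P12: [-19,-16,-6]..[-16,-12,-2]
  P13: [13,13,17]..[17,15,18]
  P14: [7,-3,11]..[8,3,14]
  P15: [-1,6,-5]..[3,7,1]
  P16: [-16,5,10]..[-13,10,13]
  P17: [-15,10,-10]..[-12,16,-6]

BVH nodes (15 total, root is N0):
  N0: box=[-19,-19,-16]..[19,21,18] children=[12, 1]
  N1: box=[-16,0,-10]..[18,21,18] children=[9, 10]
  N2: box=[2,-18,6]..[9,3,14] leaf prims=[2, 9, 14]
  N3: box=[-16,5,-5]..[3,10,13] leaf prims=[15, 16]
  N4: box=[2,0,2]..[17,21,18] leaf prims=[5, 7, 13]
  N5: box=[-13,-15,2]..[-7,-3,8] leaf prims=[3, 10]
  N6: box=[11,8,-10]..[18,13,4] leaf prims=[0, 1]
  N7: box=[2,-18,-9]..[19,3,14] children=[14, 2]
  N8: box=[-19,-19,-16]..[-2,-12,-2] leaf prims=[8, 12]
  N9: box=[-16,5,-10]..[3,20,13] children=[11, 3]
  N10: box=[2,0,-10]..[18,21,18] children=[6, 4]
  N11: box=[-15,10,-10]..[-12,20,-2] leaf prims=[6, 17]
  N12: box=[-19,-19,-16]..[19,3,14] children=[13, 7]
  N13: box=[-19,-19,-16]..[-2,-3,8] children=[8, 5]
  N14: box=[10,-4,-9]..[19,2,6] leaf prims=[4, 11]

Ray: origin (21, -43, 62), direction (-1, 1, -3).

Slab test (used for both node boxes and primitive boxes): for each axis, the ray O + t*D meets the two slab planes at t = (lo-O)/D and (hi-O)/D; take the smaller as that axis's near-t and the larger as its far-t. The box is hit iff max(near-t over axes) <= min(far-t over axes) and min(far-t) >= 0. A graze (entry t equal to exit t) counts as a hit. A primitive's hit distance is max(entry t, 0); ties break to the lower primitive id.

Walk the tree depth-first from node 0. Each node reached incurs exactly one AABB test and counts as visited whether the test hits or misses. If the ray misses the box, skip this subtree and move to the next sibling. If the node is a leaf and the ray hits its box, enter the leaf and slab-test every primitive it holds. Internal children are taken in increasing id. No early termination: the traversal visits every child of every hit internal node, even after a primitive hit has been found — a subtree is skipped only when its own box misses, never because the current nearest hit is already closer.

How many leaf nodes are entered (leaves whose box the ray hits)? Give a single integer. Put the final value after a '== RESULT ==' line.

Walk:
N0 x:[2,40] y:[24,64] z:[44/3,26] -> hit [24,26], descend [1, 12]
  N1 x:[3,37] y:[43,64] z:[44/3,24] -> miss, prune
  N12 x:[2,40] y:[24,46] z:[16,26] -> hit [24,26], descend [7, 13]
    N7 x:[2,19] y:[25,46] z:[16,71/3] -> miss, prune
    N13 x:[23,40] y:[24,40] z:[18,26] -> hit [24,26], descend [5, 8]
      N5 x:[28,34] y:[28,40] z:[18,20] -> miss, prune
      N8 x:[23,40] y:[24,31] z:[64/3,26] -> hit [24,26] leaf, test {P8@t=76/3, P12(miss)}

7 AABB tests over nodes [0, 1, 12, 7, 13, 5, 8]; 1 leaf entered; closest P8.

== RESULT ==
1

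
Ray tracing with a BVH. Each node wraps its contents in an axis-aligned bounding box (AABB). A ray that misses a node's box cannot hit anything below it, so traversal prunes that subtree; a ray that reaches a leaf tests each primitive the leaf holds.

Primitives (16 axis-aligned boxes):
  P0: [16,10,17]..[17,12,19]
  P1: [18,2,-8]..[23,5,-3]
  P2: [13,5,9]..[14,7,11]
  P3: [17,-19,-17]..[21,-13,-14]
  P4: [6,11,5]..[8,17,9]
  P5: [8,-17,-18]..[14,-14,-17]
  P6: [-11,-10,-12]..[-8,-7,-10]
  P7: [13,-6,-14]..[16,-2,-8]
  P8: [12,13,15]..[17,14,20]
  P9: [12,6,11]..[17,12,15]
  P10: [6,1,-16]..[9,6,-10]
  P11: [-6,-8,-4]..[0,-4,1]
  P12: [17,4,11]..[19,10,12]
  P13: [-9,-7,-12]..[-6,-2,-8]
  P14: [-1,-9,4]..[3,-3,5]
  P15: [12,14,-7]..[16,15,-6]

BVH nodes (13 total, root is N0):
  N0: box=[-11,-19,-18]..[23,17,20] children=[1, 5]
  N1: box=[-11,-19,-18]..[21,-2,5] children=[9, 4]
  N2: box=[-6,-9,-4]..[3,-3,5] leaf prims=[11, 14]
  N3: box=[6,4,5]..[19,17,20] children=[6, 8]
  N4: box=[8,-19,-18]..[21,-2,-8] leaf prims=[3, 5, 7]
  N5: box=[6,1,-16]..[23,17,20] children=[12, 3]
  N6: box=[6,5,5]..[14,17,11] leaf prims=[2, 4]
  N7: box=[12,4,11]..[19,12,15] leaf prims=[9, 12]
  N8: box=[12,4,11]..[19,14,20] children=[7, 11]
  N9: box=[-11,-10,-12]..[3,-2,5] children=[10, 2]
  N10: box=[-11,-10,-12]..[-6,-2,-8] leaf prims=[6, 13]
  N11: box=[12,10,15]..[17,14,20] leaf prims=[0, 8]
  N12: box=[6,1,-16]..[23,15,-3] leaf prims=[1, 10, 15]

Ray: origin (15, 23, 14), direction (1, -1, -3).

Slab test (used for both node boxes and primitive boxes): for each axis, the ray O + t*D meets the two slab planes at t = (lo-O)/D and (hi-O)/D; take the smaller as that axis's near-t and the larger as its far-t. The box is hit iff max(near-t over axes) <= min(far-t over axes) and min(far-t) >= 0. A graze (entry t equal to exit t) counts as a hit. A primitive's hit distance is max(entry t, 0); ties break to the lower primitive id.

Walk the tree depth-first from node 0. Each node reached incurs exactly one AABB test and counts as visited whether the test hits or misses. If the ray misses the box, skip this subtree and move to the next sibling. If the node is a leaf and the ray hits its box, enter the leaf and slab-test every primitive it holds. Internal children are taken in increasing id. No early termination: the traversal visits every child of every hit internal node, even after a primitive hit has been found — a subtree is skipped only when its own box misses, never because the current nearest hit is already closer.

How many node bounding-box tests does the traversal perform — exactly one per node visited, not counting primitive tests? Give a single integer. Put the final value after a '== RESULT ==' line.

Traverse from the root:
N0 x:[-26,8] y:[6,42] z:[-2,32/3] -> hit [6,8], descend [1, 5]
  N1 x:[-26,6] y:[25,42] z:[3,32/3] -> miss, prune
  N5 x:[-9,8] y:[6,22] z:[-2,10] -> hit [6,8], descend [3, 12]
    N3 x:[-9,4] y:[6,19] z:[-2,3] -> miss, prune
    N12 x:[-9,8] y:[8,22] z:[17/3,10] -> hit [8,8] leaf, test {P1(miss), P10(miss), P15(miss)}

Summary -> nodes [0, 1, 5, 3, 12]; box-tests=5; leaf-entries=1; first=miss

== RESULT ==
5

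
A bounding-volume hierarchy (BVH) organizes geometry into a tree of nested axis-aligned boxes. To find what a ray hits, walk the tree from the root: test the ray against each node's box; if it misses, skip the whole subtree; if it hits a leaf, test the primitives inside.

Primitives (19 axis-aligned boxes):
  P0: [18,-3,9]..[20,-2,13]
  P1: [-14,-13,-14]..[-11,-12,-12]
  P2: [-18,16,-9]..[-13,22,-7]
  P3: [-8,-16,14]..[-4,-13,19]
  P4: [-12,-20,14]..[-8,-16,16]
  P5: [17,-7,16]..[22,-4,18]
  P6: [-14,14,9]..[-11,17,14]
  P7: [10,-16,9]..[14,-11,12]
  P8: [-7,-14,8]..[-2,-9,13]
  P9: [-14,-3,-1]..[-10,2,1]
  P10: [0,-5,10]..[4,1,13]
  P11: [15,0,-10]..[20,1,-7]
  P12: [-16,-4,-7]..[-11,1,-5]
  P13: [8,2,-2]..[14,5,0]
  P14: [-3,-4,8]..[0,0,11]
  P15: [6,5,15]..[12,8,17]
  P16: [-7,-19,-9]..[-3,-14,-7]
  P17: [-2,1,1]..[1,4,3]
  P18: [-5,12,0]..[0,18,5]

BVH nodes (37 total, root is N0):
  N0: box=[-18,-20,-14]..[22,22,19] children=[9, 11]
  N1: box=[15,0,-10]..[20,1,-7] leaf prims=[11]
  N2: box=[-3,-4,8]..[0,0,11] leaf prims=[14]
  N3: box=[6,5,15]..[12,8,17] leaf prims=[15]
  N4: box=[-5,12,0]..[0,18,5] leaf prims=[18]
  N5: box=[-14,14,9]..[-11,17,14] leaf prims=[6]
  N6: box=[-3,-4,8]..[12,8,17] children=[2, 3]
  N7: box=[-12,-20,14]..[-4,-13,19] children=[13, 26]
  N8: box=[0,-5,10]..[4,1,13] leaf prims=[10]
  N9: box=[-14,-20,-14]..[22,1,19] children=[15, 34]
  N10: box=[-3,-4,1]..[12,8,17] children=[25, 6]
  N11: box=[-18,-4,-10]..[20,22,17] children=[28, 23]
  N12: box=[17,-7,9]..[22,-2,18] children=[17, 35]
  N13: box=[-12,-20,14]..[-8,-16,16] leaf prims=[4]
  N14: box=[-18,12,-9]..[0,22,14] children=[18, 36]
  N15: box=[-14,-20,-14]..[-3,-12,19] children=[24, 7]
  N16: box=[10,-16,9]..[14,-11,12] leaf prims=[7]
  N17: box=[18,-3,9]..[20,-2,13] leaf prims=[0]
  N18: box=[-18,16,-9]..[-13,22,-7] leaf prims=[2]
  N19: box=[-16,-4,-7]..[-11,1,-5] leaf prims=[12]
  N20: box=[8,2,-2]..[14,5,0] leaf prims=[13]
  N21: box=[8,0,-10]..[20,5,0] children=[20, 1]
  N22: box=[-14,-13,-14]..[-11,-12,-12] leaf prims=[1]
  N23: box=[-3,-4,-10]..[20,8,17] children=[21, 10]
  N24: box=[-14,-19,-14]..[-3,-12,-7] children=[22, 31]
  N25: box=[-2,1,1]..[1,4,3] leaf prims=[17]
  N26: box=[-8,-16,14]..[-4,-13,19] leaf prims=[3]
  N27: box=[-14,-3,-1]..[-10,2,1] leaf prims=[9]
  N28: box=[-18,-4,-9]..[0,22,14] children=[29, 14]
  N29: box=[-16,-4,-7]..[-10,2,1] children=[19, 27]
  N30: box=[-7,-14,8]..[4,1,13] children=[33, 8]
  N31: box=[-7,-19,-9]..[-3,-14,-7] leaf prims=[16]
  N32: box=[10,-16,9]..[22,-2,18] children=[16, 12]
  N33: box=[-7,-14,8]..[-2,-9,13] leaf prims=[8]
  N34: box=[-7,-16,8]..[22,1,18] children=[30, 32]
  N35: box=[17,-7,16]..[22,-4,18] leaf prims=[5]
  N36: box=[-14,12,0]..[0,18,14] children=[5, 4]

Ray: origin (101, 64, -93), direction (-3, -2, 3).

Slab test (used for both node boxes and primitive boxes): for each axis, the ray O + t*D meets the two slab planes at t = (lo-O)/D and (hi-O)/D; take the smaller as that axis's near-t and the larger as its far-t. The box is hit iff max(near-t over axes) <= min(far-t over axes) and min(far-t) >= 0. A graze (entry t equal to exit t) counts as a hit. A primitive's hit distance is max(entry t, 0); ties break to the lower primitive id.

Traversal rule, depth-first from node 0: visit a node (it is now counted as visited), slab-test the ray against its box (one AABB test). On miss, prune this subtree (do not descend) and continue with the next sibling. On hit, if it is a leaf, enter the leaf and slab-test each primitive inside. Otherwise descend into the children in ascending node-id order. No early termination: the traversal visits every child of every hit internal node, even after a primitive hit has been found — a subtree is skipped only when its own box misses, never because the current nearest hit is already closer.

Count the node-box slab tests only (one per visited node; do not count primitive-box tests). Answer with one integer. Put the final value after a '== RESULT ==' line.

Trace the traversal:
N0 x:[79/3,119/3] y:[21,42] z:[79/3,112/3] -> hit [79/3,112/3], descend [9, 11]
  N9 x:[79/3,115/3] y:[63/2,42] z:[79/3,112/3] -> hit [63/2,112/3], descend [15, 34]
    N15 x:[104/3,115/3] y:[38,42] z:[79/3,112/3] -> miss, prune
    N34 x:[79/3,36] y:[63/2,40] z:[101/3,37] -> hit [101/3,36], descend [30, 32]
      N30 x:[97/3,36] y:[63/2,39] z:[101/3,106/3] -> hit [101/3,106/3], descend [8, 33]
        N8 x:[97/3,101/3] y:[63/2,69/2] z:[103/3,106/3] -> miss, prune
        N33 x:[103/3,36] y:[73/2,39] z:[101/3,106/3] -> miss, prune
      N32 x:[79/3,91/3] y:[33,40] z:[34,37] -> miss, prune
  N11 x:[27,119/3] y:[21,34] z:[83/3,110/3] -> hit [83/3,34], descend [23, 28]
    N23 x:[27,104/3] y:[28,34] z:[83/3,110/3] -> hit [28,34], descend [10, 21]
      N10 x:[89/3,104/3] y:[28,34] z:[94/3,110/3] -> hit [94/3,34], descend [6, 25]
        N6 x:[89/3,104/3] y:[28,34] z:[101/3,110/3] -> hit [101/3,34], descend [2, 3]
          N2 x:[101/3,104/3] y:[32,34] z:[101/3,104/3] -> hit [101/3,34] leaf, test {P14@t=101/3}
          N3 x:[89/3,95/3] y:[28,59/2] z:[36,110/3] -> miss, prune
        N25 x:[100/3,103/3] y:[30,63/2] z:[94/3,32] -> miss, prune
      N21 x:[27,31] y:[59/2,32] z:[83/3,31] -> hit [59/2,31], descend [1, 20]
        N1 x:[27,86/3] y:[63/2,32] z:[83/3,86/3] -> miss, prune
        N20 x:[29,31] y:[59/2,31] z:[91/3,31] -> hit [91/3,31] leaf, test {P13@t=91/3}
    N28 x:[101/3,119/3] y:[21,34] z:[28,107/3] -> hit [101/3,34], descend [14, 29]
      N14 x:[101/3,119/3] y:[21,26] z:[28,107/3] -> miss, prune
      N29 x:[37,39] y:[31,34] z:[86/3,94/3] -> miss, prune

Summary -> nodes [0, 9, 15, 34, 30, 8, 33, 32, 11, 23, 10, 6, 2, 3, 25, 21, 1, 20, 28, 14, 29]; box-tests=21; leaf-entries=2; first=P13

== RESULT ==
21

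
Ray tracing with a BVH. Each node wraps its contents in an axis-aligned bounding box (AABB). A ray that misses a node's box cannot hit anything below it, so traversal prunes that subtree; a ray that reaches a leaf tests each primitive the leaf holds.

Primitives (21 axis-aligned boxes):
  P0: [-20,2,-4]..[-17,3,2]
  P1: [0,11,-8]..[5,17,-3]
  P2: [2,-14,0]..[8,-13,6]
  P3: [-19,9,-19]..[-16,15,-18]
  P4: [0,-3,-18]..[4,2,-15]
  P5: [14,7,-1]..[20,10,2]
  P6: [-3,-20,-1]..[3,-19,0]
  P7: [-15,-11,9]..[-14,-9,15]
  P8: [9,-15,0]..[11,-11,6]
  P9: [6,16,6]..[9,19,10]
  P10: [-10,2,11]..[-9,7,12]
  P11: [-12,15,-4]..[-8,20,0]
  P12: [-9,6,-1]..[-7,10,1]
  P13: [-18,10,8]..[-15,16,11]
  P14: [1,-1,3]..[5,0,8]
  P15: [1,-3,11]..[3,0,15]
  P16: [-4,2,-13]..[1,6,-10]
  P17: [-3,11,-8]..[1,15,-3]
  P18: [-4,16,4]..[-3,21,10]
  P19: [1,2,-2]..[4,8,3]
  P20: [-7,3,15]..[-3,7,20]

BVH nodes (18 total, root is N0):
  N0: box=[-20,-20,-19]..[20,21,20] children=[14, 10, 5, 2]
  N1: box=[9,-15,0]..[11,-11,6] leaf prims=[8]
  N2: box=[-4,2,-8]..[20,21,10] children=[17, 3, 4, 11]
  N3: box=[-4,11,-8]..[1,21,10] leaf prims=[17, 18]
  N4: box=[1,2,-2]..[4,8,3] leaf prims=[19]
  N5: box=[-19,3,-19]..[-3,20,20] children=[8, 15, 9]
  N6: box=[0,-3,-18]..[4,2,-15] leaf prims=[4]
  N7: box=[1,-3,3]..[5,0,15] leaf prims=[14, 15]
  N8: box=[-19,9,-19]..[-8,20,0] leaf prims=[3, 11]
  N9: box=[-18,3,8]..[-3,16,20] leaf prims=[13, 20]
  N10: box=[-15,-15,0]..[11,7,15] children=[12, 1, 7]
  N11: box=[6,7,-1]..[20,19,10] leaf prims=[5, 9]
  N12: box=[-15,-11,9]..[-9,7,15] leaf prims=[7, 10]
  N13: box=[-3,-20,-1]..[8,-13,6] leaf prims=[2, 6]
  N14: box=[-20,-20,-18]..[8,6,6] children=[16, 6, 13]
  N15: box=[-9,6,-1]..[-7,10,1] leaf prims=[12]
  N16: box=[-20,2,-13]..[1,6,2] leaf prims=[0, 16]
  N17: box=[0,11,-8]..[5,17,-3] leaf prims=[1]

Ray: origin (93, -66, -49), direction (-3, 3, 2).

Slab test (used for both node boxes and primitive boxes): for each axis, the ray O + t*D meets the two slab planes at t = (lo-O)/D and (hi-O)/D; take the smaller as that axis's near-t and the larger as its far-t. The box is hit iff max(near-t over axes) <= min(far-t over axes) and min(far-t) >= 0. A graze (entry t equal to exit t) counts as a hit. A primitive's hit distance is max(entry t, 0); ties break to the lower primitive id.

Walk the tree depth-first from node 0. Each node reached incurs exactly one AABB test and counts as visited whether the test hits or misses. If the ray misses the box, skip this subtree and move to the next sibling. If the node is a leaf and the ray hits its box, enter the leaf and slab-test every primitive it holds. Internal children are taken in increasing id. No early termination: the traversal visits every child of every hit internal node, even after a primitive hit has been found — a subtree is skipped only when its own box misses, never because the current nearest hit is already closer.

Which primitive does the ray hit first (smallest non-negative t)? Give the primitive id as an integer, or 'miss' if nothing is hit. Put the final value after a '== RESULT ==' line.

Traverse from the root:
N0 x:[73/3,113/3] y:[46/3,29] z:[15,69/2] -> hit [73/3,29], descend [2, 5, 10, 14]
  N2 x:[73/3,97/3] y:[68/3,29] z:[41/2,59/2] -> hit [73/3,29], descend [3, 4, 11, 17]
    N3 x:[92/3,97/3] y:[77/3,29] z:[41/2,59/2] -> miss, prune
    N4 x:[89/3,92/3] y:[68/3,74/3] z:[47/2,26] -> miss, prune
    N11 x:[73/3,29] y:[73/3,85/3] z:[24,59/2] -> hit [73/3,85/3] leaf, test {P5@t=73/3, P9@t=28}
    N17 x:[88/3,31] y:[77/3,83/3] z:[41/2,23] -> miss, prune
  N5 x:[32,112/3] y:[23,86/3] z:[15,69/2] -> miss, prune
  N10 x:[82/3,36] y:[17,73/3] z:[49/2,32] -> miss, prune
  N14 x:[85/3,113/3] y:[46/3,24] z:[31/2,55/2] -> miss, prune

Summary -> nodes [0, 2, 3, 4, 11, 17, 5, 10, 14]; box-tests=9; leaf-entries=1; first=P5

== RESULT ==
5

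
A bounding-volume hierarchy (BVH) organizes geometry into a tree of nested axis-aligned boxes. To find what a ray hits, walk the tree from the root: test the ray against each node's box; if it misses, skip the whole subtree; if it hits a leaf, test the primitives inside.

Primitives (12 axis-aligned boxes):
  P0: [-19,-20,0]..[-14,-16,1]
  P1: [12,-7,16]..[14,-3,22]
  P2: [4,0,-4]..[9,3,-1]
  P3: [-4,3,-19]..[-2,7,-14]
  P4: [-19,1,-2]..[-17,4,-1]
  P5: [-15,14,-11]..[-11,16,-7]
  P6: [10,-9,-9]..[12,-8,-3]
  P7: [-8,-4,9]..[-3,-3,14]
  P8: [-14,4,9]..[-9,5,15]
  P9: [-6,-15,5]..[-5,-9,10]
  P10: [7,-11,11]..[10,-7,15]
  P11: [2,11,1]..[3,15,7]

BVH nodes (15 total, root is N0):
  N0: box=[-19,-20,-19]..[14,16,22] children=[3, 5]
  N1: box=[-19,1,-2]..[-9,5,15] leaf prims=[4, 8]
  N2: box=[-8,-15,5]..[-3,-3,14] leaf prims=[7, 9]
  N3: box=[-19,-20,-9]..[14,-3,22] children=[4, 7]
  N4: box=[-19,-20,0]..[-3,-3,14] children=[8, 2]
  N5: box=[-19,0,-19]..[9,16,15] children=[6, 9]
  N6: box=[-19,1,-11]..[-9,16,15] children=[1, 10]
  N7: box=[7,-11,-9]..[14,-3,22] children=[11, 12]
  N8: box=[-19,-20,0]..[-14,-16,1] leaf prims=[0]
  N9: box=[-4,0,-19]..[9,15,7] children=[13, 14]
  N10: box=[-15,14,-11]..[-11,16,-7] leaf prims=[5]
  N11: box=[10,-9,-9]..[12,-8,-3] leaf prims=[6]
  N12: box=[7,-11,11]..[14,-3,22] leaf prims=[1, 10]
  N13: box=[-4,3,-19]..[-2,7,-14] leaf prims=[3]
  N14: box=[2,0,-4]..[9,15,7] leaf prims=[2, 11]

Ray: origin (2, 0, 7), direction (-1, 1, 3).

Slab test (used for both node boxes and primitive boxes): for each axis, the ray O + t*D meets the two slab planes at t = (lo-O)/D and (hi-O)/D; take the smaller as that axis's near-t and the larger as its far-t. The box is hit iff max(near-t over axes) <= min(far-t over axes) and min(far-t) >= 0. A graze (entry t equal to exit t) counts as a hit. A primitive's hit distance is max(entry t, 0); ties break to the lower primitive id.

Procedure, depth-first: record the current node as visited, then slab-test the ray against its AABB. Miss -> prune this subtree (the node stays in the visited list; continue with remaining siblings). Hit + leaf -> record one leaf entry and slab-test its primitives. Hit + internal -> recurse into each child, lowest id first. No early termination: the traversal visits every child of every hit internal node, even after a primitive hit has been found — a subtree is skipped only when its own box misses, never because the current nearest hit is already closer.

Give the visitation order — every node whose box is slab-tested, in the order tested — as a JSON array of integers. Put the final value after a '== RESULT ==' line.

Trace the traversal:
N0 x:[-12,21] y:[-20,16] z:[-26/3,5] -> hit [-26/3,5], descend [3, 5]
  N3 x:[-12,21] y:[-20,-3] z:[-16/3,5] -> miss, prune
  N5 x:[-7,21] y:[0,16] z:[-26/3,8/3] -> hit [0,8/3], descend [6, 9]
    N6 x:[11,21] y:[1,16] z:[-6,8/3] -> miss, prune
    N9 x:[-7,6] y:[0,15] z:[-26/3,0] -> hit [0,0], descend [13, 14]
      N13 x:[4,6] y:[3,7] z:[-26/3,-7] -> miss, prune
      N14 x:[-7,0] y:[0,15] z:[-11/3,0] -> hit [0,0] leaf, test {P2(miss), P11(miss)}

Summary -> nodes [0, 3, 5, 6, 9, 13, 14]; box-tests=7; leaf-entries=1; first=miss

== RESULT ==
[0, 3, 5, 6, 9, 13, 14]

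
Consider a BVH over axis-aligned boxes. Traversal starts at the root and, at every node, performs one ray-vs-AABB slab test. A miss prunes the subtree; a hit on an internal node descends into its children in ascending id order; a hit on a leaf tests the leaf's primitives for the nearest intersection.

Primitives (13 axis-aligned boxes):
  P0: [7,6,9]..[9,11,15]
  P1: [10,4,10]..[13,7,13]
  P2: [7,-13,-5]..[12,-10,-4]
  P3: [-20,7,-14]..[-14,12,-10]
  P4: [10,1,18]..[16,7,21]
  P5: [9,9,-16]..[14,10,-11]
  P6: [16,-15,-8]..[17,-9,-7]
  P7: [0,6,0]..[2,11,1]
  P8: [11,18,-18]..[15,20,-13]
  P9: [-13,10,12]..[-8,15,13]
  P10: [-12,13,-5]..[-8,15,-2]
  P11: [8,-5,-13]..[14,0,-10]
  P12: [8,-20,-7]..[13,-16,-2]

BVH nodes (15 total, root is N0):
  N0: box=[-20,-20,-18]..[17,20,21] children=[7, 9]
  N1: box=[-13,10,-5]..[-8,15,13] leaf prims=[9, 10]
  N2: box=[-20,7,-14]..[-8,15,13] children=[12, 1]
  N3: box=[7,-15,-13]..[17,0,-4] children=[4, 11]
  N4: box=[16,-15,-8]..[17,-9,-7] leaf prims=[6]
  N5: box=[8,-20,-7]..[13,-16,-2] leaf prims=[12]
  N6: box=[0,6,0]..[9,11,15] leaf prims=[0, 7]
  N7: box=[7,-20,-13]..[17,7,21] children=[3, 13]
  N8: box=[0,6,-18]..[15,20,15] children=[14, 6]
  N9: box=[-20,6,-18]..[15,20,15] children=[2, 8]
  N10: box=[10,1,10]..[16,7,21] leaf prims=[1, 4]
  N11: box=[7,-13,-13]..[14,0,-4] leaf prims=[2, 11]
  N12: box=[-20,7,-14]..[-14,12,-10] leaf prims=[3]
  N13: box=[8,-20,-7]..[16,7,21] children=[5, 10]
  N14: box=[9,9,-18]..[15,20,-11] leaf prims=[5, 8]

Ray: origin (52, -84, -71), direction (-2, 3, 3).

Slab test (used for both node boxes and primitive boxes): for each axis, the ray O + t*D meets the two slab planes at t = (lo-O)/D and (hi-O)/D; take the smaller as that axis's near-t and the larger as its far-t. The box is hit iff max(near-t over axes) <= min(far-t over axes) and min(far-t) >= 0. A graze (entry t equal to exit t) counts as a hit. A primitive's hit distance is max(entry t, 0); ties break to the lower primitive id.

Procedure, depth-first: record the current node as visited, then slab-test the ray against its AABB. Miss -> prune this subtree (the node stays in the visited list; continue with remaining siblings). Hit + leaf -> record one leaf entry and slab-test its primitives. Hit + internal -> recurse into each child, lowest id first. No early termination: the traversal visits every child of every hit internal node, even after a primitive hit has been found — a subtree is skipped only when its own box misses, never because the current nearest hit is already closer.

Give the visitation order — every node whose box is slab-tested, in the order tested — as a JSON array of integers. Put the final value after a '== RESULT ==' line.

Walk:
N0 x:[35/2,36] y:[64/3,104/3] z:[53/3,92/3] -> hit [64/3,92/3], descend [7, 9]
  N7 x:[35/2,45/2] y:[64/3,91/3] z:[58/3,92/3] -> hit [64/3,45/2], descend [3, 13]
    N3 x:[35/2,45/2] y:[23,28] z:[58/3,67/3] -> miss, prune
    N13 x:[18,22] y:[64/3,91/3] z:[64/3,92/3] -> hit [64/3,22], descend [5, 10]
      N5 x:[39/2,22] y:[64/3,68/3] z:[64/3,23] -> hit [64/3,22] leaf, test {P12@t=64/3}
      N10 x:[18,21] y:[85/3,91/3] z:[27,92/3] -> miss, prune
  N9 x:[37/2,36] y:[30,104/3] z:[53/3,86/3] -> miss, prune

Visited [0, 7, 3, 13, 5, 10, 9]. Tests: 7 box, 1 leaf. Nearest: P12.

== RESULT ==
[0, 7, 3, 13, 5, 10, 9]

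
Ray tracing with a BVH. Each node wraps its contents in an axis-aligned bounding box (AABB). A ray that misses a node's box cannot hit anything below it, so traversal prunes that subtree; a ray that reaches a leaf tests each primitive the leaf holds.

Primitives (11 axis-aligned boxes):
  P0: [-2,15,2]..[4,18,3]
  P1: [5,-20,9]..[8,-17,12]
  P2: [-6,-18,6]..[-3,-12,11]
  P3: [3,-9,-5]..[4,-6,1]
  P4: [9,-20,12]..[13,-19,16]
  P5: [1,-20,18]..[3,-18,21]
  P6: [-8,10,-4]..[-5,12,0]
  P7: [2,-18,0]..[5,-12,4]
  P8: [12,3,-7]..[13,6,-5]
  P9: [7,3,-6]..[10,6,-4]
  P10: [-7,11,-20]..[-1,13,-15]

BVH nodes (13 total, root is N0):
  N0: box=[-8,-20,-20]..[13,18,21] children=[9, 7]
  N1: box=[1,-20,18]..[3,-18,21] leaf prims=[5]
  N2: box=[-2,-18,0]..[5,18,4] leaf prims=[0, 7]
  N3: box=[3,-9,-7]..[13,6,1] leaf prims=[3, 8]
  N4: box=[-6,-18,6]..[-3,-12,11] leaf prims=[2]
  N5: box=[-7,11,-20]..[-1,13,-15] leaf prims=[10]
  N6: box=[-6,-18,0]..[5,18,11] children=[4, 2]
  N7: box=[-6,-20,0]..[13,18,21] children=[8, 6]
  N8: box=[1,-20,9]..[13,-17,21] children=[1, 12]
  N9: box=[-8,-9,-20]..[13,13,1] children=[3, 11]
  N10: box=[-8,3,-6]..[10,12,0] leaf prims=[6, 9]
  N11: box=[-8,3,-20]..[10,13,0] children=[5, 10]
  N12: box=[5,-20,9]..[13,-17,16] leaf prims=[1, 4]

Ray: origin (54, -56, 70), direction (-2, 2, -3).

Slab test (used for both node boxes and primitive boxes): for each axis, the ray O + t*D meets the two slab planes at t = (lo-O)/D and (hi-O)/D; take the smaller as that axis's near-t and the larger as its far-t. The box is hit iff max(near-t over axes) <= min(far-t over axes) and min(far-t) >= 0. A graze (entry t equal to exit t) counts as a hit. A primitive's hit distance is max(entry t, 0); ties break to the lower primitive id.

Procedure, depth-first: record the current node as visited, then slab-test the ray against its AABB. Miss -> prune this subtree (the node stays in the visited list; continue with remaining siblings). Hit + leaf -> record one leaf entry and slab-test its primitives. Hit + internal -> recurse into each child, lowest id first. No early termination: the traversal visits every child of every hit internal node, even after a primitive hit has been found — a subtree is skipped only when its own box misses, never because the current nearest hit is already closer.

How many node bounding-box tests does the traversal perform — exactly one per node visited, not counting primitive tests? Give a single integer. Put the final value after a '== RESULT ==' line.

Walk:
N0 x:[41/2,31] y:[18,37] z:[49/3,30] -> hit [41/2,30], descend [7, 9]
  N7 x:[41/2,30] y:[18,37] z:[49/3,70/3] -> hit [41/2,70/3], descend [6, 8]
    N6 x:[49/2,30] y:[19,37] z:[59/3,70/3] -> miss, prune
    N8 x:[41/2,53/2] y:[18,39/2] z:[49/3,61/3] -> miss, prune
  N9 x:[41/2,31] y:[47/2,69/2] z:[23,30] -> hit [47/2,30], descend [3, 11]
    N3 x:[41/2,51/2] y:[47/2,31] z:[23,77/3] -> hit [47/2,51/2] leaf, test {P3@t=25, P8(miss)}
    N11 x:[22,31] y:[59/2,69/2] z:[70/3,30] -> hit [59/2,30], descend [5, 10]
      N5 x:[55/2,61/2] y:[67/2,69/2] z:[85/3,30] -> miss, prune
      N10 x:[22,31] y:[59/2,34] z:[70/3,76/3] -> miss, prune

order=[0, 7, 6, 8, 9, 3, 11, 5, 10]  |boxes|=9  |leaves|=1  hit=P3

== RESULT ==
9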